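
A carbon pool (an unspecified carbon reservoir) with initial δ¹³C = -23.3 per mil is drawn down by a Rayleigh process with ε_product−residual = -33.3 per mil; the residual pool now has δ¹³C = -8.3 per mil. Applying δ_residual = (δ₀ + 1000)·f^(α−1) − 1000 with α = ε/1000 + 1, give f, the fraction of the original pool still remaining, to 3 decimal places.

0.633

α − 1 = ε/1000 = -0.0333
(δ_res + 1000)/(δ₀ + 1000) = (-8.3 + 1000)/(-23.3 + 1000) = 991.7/976.7 = 1.015358
f = 1.015358^(1/-0.0333) = exp(ln(1.015358)/-0.0333) = exp(0.01524/-0.0333)
f = exp(-0.4577) = 0.6327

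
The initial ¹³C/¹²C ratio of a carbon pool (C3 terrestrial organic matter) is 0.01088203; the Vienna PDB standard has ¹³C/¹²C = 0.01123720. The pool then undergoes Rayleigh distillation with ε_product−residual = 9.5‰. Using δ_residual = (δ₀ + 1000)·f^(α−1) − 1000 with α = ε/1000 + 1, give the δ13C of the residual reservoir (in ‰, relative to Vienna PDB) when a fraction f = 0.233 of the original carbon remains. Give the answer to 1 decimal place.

δ₀ = (0.01088203/0.01123720 − 1)×1000 = (0.968393 − 1)×1000 = -31.607‰
α − 1 = ε/1000 = 0.0095
f^(α−1) = 0.233^(0.0095) = 0.986257
δ_res = (-31.607 + 1000) × 0.986257 − 1000 = 955.084 − 1000 = -44.92‰

-44.9‰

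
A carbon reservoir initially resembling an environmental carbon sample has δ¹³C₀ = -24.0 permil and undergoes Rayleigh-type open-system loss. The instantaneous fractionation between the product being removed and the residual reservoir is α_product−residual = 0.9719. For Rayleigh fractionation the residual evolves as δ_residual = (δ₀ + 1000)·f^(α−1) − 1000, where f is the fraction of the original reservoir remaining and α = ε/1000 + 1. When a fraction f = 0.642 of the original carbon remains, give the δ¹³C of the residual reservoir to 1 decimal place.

-11.8 permil

Rayleigh residual: δ_res = (δ₀ + 1000)·f^(α−1) − 1000
α − 1 = -0.02810
f^(α−1) = 0.642^(-0.02810) = 1.012531
δ_res = (-24.0 + 1000) × 1.012531 − 1000 = 988.230 − 1000 = -11.77 permil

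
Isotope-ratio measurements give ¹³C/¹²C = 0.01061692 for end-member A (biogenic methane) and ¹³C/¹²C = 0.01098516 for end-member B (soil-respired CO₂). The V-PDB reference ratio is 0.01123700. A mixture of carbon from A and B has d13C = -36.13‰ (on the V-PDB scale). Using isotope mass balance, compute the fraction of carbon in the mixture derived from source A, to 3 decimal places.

0.419

δ_A = (0.01061692/0.01123700 − 1)×1000 = (0.944818 − 1)×1000 = -55.182‰
δ_B = (0.01098516/0.01123700 − 1)×1000 = (0.977588 − 1)×1000 = -22.412‰
f_A = (δ_mix − δ_B)/(δ_A − δ_B) = (-36.13 − (-22.412))/(-55.182 − (-22.412))
f_A = -13.718 / -32.770 = 0.4186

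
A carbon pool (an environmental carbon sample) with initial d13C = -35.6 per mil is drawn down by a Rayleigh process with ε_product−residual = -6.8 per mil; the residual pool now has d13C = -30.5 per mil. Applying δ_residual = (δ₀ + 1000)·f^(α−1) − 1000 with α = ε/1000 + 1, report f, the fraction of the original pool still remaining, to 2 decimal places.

0.46

α − 1 = ε/1000 = -0.0068
(δ_res + 1000)/(δ₀ + 1000) = (-30.5 + 1000)/(-35.6 + 1000) = 969.5/964.4 = 1.005288
f = 1.005288^(1/-0.0068) = exp(ln(1.005288)/-0.0068) = exp(0.00527/-0.0068)
f = exp(-0.7756) = 0.4604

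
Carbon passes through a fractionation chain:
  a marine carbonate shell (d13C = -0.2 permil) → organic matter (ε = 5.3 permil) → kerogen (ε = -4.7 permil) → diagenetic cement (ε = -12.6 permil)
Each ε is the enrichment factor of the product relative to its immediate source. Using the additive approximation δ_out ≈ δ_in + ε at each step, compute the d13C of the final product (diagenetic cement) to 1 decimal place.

-12.2 permil

step 1: δ ≈ -0.2 + (5.3) = 5.1 permil
step 2: δ ≈ 5.1 + (-4.7) = 0.4 permil
step 3: δ ≈ 0.4 + (-12.6) = -12.2 permil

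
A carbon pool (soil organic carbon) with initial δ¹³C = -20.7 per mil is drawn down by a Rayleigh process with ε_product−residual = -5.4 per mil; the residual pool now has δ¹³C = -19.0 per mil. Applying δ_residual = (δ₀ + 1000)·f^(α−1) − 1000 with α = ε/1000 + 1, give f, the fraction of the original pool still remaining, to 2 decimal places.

α − 1 = ε/1000 = -0.0054
(δ_res + 1000)/(δ₀ + 1000) = (-19.0 + 1000)/(-20.7 + 1000) = 981.0/979.3 = 1.001736
f = 1.001736^(1/-0.0054) = exp(ln(1.001736)/-0.0054) = exp(0.00173/-0.0054)
f = exp(-0.3212) = 0.7253

0.73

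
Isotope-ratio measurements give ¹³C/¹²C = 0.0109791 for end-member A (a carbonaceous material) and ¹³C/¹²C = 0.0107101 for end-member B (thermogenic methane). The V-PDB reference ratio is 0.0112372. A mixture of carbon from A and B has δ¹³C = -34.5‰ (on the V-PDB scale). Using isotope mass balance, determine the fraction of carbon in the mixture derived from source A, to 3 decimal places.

0.518

δ_A = (0.0109791/0.0112372 − 1)×1000 = (0.977032 − 1)×1000 = -22.968‰
δ_B = (0.0107101/0.0112372 − 1)×1000 = (0.953093 − 1)×1000 = -46.907‰
f_A = (δ_mix − δ_B)/(δ_A − δ_B) = (-34.5 − (-46.907))/(-22.968 − (-46.907))
f_A = 12.407 / 23.938 = 0.5183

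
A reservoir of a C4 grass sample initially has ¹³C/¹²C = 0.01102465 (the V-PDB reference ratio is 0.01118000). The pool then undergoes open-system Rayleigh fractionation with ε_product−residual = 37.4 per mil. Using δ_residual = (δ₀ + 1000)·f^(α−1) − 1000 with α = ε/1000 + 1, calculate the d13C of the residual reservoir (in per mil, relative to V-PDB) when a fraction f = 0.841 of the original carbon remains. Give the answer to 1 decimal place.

δ₀ = (0.01102465/0.01118000 − 1)×1000 = (0.986105 − 1)×1000 = -13.895 per mil
α − 1 = ε/1000 = 0.0374
f^(α−1) = 0.841^(0.0374) = 0.993545
δ_res = (-13.895 + 1000) × 0.993545 − 1000 = 979.739 − 1000 = -20.26 per mil

-20.3 per mil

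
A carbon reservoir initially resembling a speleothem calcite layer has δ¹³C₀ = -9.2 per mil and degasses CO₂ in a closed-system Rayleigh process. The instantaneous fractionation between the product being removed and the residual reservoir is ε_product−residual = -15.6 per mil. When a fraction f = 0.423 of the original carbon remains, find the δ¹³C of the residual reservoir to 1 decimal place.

4.2 per mil

Rayleigh residual: δ_res = (δ₀ + 1000)·f^(α−1) − 1000
α = ε/1000 + 1 = 0.98440, so α − 1 = -0.01560
f^(α−1) = 0.423^(-0.01560) = 1.013512
δ_res = (-9.2 + 1000) × 1.013512 − 1000 = 1004.188 − 1000 = 4.19 per mil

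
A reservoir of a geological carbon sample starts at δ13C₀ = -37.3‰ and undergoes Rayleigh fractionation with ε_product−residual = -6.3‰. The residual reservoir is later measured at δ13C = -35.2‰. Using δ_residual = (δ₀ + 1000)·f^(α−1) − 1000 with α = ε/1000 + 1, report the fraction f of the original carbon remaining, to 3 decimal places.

α − 1 = ε/1000 = -0.0063
(δ_res + 1000)/(δ₀ + 1000) = (-35.2 + 1000)/(-37.3 + 1000) = 964.8/962.7 = 1.002181
f = 1.002181^(1/-0.0063) = exp(ln(1.002181)/-0.0063) = exp(0.00218/-0.0063)
f = exp(-0.3459) = 0.7076

0.708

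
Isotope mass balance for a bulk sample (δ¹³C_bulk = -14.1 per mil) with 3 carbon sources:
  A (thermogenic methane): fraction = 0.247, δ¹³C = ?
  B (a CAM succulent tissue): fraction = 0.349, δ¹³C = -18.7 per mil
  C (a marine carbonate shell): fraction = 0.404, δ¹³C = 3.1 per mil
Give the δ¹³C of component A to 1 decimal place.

Isotope mass balance: δ_bulk = Σ fᵢ·δᵢ.
-14.1 = 0.247×δ_A + 0.349×(-18.7) + 0.404×(3.1)
0.247·δ_A = -14.1 − (-5.274) = -8.826
δ_A = -8.826 / 0.247 = -35.73 per mil

-35.7 per mil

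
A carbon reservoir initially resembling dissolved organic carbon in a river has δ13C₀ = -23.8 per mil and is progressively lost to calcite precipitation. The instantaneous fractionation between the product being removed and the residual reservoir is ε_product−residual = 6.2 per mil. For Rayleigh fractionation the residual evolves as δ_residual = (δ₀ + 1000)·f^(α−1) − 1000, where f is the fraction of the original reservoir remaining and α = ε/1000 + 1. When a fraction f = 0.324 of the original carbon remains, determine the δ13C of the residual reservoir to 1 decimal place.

-30.6 per mil

Rayleigh residual: δ_res = (δ₀ + 1000)·f^(α−1) − 1000
α = ε/1000 + 1 = 1.00620, so α − 1 = 0.00620
f^(α−1) = 0.324^(0.00620) = 0.993037
δ_res = (-23.8 + 1000) × 0.993037 − 1000 = 969.403 − 1000 = -30.60 per mil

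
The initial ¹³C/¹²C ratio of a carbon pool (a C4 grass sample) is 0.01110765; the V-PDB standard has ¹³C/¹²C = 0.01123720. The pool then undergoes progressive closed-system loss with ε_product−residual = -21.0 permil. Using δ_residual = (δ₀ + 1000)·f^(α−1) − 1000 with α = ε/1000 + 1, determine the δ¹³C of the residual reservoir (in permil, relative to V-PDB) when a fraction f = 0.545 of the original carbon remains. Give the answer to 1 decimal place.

1.2 permil

δ₀ = (0.01110765/0.01123720 − 1)×1000 = (0.988471 − 1)×1000 = -11.529 permil
α − 1 = ε/1000 = -0.0210
f^(α−1) = 0.545^(-0.0210) = 1.012828
δ_res = (-11.529 + 1000) × 1.012828 − 1000 = 1001.151 − 1000 = 1.15 permil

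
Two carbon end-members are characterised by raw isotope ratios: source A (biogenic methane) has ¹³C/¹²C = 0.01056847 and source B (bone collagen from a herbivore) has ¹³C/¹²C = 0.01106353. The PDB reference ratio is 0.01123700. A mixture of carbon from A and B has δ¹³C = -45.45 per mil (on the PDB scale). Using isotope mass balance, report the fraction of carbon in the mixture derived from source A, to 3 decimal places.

δ_A = (0.01056847/0.01123700 − 1)×1000 = (0.940506 − 1)×1000 = -59.494 per mil
δ_B = (0.01106353/0.01123700 − 1)×1000 = (0.984563 − 1)×1000 = -15.437 per mil
f_A = (δ_mix − δ_B)/(δ_A − δ_B) = (-45.45 − (-15.437))/(-59.494 − (-15.437))
f_A = -30.013 / -44.056 = 0.6812

0.681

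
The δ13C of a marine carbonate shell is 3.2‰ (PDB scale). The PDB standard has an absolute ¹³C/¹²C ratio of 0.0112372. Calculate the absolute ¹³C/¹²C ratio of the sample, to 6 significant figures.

R_sample = R_standard × (δ13C/1000 + 1)
R_sample = 0.0112372 × (3.2/1000 + 1) = 0.0112372 × 1.003200
R_sample = 0.0112732

0.0112732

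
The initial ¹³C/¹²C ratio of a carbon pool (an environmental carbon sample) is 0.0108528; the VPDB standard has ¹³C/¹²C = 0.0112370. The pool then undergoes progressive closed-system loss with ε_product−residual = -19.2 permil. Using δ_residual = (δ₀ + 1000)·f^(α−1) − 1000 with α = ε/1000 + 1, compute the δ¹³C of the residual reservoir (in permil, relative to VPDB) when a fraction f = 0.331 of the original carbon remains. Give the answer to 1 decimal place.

-13.5 permil

δ₀ = (0.0108528/0.0112370 − 1)×1000 = (0.965809 − 1)×1000 = -34.191 permil
α − 1 = ε/1000 = -0.0192
f^(α−1) = 0.331^(-0.0192) = 1.021455
δ_res = (-34.191 + 1000) × 1.021455 − 1000 = 986.531 − 1000 = -13.47 permil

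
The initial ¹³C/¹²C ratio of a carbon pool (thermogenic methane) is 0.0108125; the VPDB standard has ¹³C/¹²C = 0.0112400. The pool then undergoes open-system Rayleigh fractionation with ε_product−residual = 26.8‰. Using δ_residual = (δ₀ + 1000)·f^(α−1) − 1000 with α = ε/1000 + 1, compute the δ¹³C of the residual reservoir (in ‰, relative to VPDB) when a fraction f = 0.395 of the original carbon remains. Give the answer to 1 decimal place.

-61.7‰

δ₀ = (0.0108125/0.0112400 − 1)×1000 = (0.961966 − 1)×1000 = -38.034‰
α − 1 = ε/1000 = 0.0268
f^(α−1) = 0.395^(0.0268) = 0.975414
δ_res = (-38.034 + 1000) × 0.975414 − 1000 = 938.315 − 1000 = -61.69‰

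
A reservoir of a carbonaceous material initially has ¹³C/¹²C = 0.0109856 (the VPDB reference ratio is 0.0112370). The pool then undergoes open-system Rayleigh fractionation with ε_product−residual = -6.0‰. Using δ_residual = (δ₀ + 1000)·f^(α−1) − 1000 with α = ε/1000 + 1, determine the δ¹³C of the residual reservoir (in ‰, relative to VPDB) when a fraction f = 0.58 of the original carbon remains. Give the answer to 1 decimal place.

-19.2‰

δ₀ = (0.0109856/0.0112370 − 1)×1000 = (0.977627 − 1)×1000 = -22.373‰
α − 1 = ε/1000 = -0.0060
f^(α−1) = 0.58^(-0.0060) = 1.003274
δ_res = (-22.373 + 1000) × 1.003274 − 1000 = 980.828 − 1000 = -19.17‰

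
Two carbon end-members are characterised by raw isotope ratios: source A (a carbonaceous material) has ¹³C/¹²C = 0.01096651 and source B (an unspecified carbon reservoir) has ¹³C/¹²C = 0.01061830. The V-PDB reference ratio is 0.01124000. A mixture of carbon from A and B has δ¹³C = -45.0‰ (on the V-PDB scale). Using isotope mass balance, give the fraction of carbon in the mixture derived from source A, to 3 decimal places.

0.333

δ_A = (0.01096651/0.01124000 − 1)×1000 = (0.975668 − 1)×1000 = -24.332‰
δ_B = (0.01061830/0.01124000 − 1)×1000 = (0.944689 − 1)×1000 = -55.311‰
f_A = (δ_mix − δ_B)/(δ_A − δ_B) = (-45.0 − (-55.311))/(-24.332 − (-55.311))
f_A = 10.311 / 30.980 = 0.3328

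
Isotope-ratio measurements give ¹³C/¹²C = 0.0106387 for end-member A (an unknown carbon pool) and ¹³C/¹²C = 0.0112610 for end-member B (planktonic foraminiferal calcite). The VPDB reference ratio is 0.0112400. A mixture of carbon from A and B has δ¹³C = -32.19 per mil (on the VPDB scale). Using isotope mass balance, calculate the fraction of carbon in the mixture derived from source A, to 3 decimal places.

0.615

δ_A = (0.0106387/0.0112400 − 1)×1000 = (0.946504 − 1)×1000 = -53.496 per mil
δ_B = (0.0112610/0.0112400 − 1)×1000 = (1.001868 − 1)×1000 = 1.868 per mil
f_A = (δ_mix − δ_B)/(δ_A − δ_B) = (-32.19 − (1.868))/(-53.496 − (1.868))
f_A = -34.058 / -55.365 = 0.6152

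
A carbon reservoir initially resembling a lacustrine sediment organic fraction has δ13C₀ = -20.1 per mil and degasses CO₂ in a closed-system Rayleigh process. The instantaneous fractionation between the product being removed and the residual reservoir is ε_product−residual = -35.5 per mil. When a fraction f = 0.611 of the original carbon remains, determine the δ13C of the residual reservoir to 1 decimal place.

-2.8 per mil

Rayleigh residual: δ_res = (δ₀ + 1000)·f^(α−1) − 1000
α = ε/1000 + 1 = 0.96450, so α − 1 = -0.03550
f^(α−1) = 0.611^(-0.03550) = 1.017643
δ_res = (-20.1 + 1000) × 1.017643 − 1000 = 997.189 − 1000 = -2.81 per mil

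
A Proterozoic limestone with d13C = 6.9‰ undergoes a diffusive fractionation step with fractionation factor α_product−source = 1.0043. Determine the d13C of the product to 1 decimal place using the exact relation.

11.2‰

δ_product = (δ_source + 1000)·α − 1000
δ_product = (6.9 + 1000) × 1.0043 − 1000
δ_product = 1011.230 − 1000 = 11.23‰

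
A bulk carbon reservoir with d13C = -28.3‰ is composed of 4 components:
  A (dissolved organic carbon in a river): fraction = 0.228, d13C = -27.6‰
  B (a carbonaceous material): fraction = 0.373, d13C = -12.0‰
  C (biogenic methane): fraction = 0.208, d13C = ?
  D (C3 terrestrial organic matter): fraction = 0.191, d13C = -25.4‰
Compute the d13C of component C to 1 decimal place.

-61.0‰

Isotope mass balance: δ_bulk = Σ fᵢ·δᵢ.
-28.3 = 0.228×(-27.6) + 0.373×(-12.0) + 0.208×δ_C + 0.191×(-25.4)
0.208·δ_C = -28.3 − (-15.620) = -12.680
δ_C = -12.680 / 0.208 = -60.96‰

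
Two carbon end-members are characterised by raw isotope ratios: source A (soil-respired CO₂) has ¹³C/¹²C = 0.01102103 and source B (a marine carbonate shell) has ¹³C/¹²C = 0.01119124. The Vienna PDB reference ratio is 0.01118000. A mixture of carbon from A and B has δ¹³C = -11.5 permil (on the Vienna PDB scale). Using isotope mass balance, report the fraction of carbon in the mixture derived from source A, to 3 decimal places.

δ_A = (0.01102103/0.01118000 − 1)×1000 = (0.985781 − 1)×1000 = -14.219 permil
δ_B = (0.01119124/0.01118000 − 1)×1000 = (1.001005 − 1)×1000 = 1.005 permil
f_A = (δ_mix − δ_B)/(δ_A − δ_B) = (-11.5 − (1.005))/(-14.219 − (1.005))
f_A = -12.505 / -15.225 = 0.8214

0.821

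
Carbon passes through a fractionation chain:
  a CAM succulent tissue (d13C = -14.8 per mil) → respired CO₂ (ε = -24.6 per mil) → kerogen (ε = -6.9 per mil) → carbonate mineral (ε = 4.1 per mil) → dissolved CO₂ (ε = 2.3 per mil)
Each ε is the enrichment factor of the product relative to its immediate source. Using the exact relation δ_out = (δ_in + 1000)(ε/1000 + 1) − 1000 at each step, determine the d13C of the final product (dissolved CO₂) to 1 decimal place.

-39.5 per mil

step 1: δ = (-14.80 + 1000)·(-24.6/1000 + 1) − 1000 = -39.04 per mil
step 2: δ = (-39.04 + 1000)·(-6.9/1000 + 1) − 1000 = -45.67 per mil
step 3: δ = (-45.67 + 1000)·(4.1/1000 + 1) − 1000 = -41.75 per mil
step 4: δ = (-41.75 + 1000)·(2.3/1000 + 1) − 1000 = -39.55 per mil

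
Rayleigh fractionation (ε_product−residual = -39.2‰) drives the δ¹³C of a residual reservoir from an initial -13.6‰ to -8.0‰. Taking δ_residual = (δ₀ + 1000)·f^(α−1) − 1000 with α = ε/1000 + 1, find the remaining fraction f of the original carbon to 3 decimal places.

0.866

α − 1 = ε/1000 = -0.0392
(δ_res + 1000)/(δ₀ + 1000) = (-8.0 + 1000)/(-13.6 + 1000) = 992.0/986.4 = 1.005677
f = 1.005677^(1/-0.0392) = exp(ln(1.005677)/-0.0392) = exp(0.00566/-0.0392)
f = exp(-0.1444) = 0.8655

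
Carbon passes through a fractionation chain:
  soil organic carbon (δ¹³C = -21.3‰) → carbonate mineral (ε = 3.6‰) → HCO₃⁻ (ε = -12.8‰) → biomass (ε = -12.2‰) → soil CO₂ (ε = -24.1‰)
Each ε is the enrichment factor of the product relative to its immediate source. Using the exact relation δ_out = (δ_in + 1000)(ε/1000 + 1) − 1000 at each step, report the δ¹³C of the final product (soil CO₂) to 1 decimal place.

step 1: δ = (-21.30 + 1000)·(3.6/1000 + 1) − 1000 = -17.78‰
step 2: δ = (-17.78 + 1000)·(-12.8/1000 + 1) − 1000 = -30.35‰
step 3: δ = (-30.35 + 1000)·(-12.2/1000 + 1) − 1000 = -42.18‰
step 4: δ = (-42.18 + 1000)·(-24.1/1000 + 1) − 1000 = -65.26‰

-65.3‰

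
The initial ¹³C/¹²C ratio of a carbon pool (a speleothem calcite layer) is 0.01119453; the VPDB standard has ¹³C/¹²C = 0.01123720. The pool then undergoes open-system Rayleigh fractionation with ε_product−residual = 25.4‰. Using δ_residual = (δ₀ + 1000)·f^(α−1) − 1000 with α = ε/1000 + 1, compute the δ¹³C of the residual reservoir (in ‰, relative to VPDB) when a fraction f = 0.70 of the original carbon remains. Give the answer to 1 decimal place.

δ₀ = (0.01119453/0.01123720 − 1)×1000 = (0.996203 − 1)×1000 = -3.797‰
α − 1 = ε/1000 = 0.0254
f^(α−1) = 0.70^(0.0254) = 0.990981
δ_res = (-3.797 + 1000) × 0.990981 − 1000 = 987.218 − 1000 = -12.78‰

-12.8‰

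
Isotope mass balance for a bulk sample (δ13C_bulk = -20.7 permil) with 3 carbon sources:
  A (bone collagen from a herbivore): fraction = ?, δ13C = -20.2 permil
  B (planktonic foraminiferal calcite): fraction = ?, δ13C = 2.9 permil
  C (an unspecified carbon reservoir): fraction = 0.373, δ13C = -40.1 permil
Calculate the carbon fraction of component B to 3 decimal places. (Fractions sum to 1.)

Let f_B and f_A be the unknown fractions; fractions sum to 1 so f_B + f_A = 0.627.
Mass balance: Σ fᵢ·δᵢ = δ_bulk ⇒ f_B·(2.9) + f_A·(-20.2) = -20.7 − (-14.957) = -5.743
Substitute f_A = 0.627 − f_B:
f_B·(2.9 − -20.2) = -5.743 − 0.627×(-20.2) = 6.923
f_B = 6.923 / 23.1 = 0.2997

0.300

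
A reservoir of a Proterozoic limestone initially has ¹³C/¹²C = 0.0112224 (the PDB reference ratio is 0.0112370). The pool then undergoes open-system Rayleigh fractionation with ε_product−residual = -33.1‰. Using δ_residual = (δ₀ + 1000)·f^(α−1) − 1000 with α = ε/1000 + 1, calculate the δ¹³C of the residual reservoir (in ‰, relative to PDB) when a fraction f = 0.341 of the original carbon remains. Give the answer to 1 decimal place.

δ₀ = (0.0112224/0.0112370 − 1)×1000 = (0.998701 − 1)×1000 = -1.299‰
α − 1 = ε/1000 = -0.0331
f^(α−1) = 0.341^(-0.0331) = 1.036253
δ_res = (-1.299 + 1000) × 1.036253 − 1000 = 1034.907 − 1000 = 34.91‰

34.9‰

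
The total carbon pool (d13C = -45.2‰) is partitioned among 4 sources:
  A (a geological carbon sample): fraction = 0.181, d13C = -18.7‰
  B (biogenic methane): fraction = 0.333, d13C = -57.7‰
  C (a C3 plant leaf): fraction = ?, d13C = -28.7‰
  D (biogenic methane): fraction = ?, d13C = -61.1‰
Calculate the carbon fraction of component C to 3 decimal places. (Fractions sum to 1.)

Let f_C and f_D be the unknown fractions; fractions sum to 1 so f_C + f_D = 0.486.
Mass balance: Σ fᵢ·δᵢ = δ_bulk ⇒ f_C·(-28.7) + f_D·(-61.1) = -45.2 − (-22.599) = -22.601
Substitute f_D = 0.486 − f_C:
f_C·(-28.7 − -61.1) = -22.601 − 0.486×(-61.1) = 7.093
f_C = 7.093 / 32.4 = 0.2189

0.219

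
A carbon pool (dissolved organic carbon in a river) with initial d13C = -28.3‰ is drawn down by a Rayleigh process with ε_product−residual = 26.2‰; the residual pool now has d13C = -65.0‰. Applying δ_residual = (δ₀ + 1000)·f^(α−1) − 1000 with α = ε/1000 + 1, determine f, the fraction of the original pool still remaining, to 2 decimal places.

0.23

α − 1 = ε/1000 = 0.0262
(δ_res + 1000)/(δ₀ + 1000) = (-65.0 + 1000)/(-28.3 + 1000) = 935.0/971.7 = 0.962231
f = 0.962231^(1/0.0262) = exp(ln(0.962231)/0.0262) = exp(-0.03850/0.0262)
f = exp(-1.4695) = 0.2300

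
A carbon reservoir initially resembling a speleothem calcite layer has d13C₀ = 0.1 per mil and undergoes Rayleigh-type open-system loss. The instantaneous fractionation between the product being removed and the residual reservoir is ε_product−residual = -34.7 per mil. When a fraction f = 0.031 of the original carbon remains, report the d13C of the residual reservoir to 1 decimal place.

128.2 per mil

Rayleigh residual: δ_res = (δ₀ + 1000)·f^(α−1) − 1000
α = ε/1000 + 1 = 0.96530, so α − 1 = -0.03470
f^(α−1) = 0.031^(-0.03470) = 1.128106
δ_res = (0.1 + 1000) × 1.128106 − 1000 = 1128.218 − 1000 = 128.22 per mil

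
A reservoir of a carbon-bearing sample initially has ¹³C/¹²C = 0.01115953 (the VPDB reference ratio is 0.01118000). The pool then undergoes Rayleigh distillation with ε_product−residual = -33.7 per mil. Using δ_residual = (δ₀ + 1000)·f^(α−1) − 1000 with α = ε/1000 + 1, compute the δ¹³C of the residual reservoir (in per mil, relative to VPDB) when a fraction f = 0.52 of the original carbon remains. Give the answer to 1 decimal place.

20.4 per mil

δ₀ = (0.01115953/0.01118000 − 1)×1000 = (0.998169 − 1)×1000 = -1.831 per mil
α − 1 = ε/1000 = -0.0337
f^(α−1) = 0.52^(-0.0337) = 1.022282
δ_res = (-1.831 + 1000) × 1.022282 − 1000 = 1020.410 − 1000 = 20.41 per mil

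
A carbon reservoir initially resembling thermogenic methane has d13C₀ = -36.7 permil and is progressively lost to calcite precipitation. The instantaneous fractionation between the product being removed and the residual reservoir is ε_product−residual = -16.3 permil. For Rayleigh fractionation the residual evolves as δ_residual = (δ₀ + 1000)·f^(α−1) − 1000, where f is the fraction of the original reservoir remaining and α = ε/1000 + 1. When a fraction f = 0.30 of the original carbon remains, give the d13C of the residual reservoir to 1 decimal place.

-17.6 permil

Rayleigh residual: δ_res = (δ₀ + 1000)·f^(α−1) − 1000
α = ε/1000 + 1 = 0.98370, so α − 1 = -0.01630
f^(α−1) = 0.30^(-0.01630) = 1.019819
δ_res = (-36.7 + 1000) × 1.019819 − 1000 = 982.391 − 1000 = -17.61 permil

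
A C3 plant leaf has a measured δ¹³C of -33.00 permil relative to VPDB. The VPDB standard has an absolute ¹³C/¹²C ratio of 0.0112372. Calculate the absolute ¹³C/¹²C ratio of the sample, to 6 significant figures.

R_sample = R_standard × (δ¹³C/1000 + 1)
R_sample = 0.0112372 × (-33.00/1000 + 1) = 0.0112372 × 0.967000
R_sample = 0.0108664

0.0108664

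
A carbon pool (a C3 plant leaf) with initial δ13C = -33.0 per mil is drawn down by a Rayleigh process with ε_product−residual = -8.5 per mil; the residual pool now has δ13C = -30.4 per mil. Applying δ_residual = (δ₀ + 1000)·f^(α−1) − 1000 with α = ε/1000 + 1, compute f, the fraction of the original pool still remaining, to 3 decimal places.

α − 1 = ε/1000 = -0.0085
(δ_res + 1000)/(δ₀ + 1000) = (-30.4 + 1000)/(-33.0 + 1000) = 969.6/967.0 = 1.002689
f = 1.002689^(1/-0.0085) = exp(ln(1.002689)/-0.0085) = exp(0.00269/-0.0085)
f = exp(-0.3159) = 0.7291

0.729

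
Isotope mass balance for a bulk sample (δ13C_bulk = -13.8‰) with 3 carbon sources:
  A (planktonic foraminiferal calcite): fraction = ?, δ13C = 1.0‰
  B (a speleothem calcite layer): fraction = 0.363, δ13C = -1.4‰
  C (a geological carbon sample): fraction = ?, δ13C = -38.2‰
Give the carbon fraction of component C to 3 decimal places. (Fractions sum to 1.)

0.355

Let f_C and f_A be the unknown fractions; fractions sum to 1 so f_C + f_A = 0.637.
Mass balance: Σ fᵢ·δᵢ = δ_bulk ⇒ f_C·(-38.2) + f_A·(1.0) = -13.8 − (-0.508) = -13.292
Substitute f_A = 0.637 − f_C:
f_C·(-38.2 − 1.0) = -13.292 − 0.637×(1.0) = -13.929
f_C = -13.929 / -39.2 = 0.3553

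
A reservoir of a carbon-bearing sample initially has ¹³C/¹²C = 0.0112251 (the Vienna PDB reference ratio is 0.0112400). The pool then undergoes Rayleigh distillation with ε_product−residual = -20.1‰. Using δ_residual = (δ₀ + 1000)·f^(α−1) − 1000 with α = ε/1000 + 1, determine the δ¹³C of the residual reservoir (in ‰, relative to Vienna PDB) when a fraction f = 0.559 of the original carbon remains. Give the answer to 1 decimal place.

δ₀ = (0.0112251/0.0112400 − 1)×1000 = (0.998674 − 1)×1000 = -1.326‰
α − 1 = ε/1000 = -0.0201
f^(α−1) = 0.559^(-0.0201) = 1.011759
δ_res = (-1.326 + 1000) × 1.011759 − 1000 = 1010.418 − 1000 = 10.42‰

10.4‰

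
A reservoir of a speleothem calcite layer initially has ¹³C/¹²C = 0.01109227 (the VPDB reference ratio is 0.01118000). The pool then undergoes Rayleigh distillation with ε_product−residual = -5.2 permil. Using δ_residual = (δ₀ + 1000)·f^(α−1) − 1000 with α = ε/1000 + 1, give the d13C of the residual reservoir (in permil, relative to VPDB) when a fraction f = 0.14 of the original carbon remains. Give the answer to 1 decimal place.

δ₀ = (0.01109227/0.01118000 − 1)×1000 = (0.992153 − 1)×1000 = -7.847 permil
α − 1 = ε/1000 = -0.0052
f^(α−1) = 0.14^(-0.0052) = 1.010276
δ_res = (-7.847 + 1000) × 1.010276 − 1000 = 1002.349 − 1000 = 2.35 permil

2.3 permil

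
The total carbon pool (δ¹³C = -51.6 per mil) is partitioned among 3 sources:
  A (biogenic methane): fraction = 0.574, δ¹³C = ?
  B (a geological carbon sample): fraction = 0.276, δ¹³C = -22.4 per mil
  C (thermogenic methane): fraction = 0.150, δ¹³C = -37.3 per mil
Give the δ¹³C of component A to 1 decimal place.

-69.4 per mil

Isotope mass balance: δ_bulk = Σ fᵢ·δᵢ.
-51.6 = 0.574×δ_A + 0.276×(-22.4) + 0.150×(-37.3)
0.574·δ_A = -51.6 − (-11.777) = -39.823
δ_A = -39.823 / 0.574 = -69.38 per mil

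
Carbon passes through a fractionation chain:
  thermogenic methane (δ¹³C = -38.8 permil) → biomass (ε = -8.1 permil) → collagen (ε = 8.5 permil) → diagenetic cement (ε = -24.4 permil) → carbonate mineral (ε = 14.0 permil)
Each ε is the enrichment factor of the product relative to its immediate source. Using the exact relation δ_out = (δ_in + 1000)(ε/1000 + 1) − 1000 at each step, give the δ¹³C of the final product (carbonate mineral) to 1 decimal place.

-48.8 permil

step 1: δ = (-38.80 + 1000)·(-8.1/1000 + 1) − 1000 = -46.59 permil
step 2: δ = (-46.59 + 1000)·(8.5/1000 + 1) − 1000 = -38.48 permil
step 3: δ = (-38.48 + 1000)·(-24.4/1000 + 1) − 1000 = -61.94 permil
step 4: δ = (-61.94 + 1000)·(14.0/1000 + 1) − 1000 = -48.81 permil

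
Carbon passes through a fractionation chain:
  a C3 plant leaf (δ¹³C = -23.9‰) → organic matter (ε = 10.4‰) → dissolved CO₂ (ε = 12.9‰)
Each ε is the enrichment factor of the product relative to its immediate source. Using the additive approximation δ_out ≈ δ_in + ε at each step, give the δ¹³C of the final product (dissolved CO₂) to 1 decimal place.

-0.6‰

step 1: δ ≈ -23.9 + (10.4) = -13.5‰
step 2: δ ≈ -13.5 + (12.9) = -0.6‰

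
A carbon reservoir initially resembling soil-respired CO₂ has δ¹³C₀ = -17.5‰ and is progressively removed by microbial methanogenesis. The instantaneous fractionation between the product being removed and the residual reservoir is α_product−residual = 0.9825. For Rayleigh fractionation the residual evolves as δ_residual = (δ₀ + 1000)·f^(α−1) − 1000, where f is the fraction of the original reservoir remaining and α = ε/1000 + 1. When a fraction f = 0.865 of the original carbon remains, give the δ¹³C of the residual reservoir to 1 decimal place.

Rayleigh residual: δ_res = (δ₀ + 1000)·f^(α−1) − 1000
α − 1 = -0.01750
f^(α−1) = 0.865^(-0.01750) = 1.002541
δ_res = (-17.5 + 1000) × 1.002541 − 1000 = 984.997 − 1000 = -15.00‰

-15.0‰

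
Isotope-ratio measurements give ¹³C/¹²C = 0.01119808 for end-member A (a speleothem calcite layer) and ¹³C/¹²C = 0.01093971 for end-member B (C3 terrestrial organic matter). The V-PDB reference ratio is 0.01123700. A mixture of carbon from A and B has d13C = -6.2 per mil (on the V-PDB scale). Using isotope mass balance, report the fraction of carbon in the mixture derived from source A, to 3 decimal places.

0.881

δ_A = (0.01119808/0.01123700 − 1)×1000 = (0.996536 − 1)×1000 = -3.464 per mil
δ_B = (0.01093971/0.01123700 − 1)×1000 = (0.973544 − 1)×1000 = -26.456 per mil
f_A = (δ_mix − δ_B)/(δ_A − δ_B) = (-6.2 − (-26.456))/(-3.464 − (-26.456))
f_A = 20.256 / 22.993 = 0.8810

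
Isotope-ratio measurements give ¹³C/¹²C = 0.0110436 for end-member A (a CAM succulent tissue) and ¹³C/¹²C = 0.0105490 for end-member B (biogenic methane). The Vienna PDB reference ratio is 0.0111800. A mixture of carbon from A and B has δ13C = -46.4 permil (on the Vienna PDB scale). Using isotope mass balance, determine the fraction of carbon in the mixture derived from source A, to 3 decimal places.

δ_A = (0.0110436/0.0111800 − 1)×1000 = (0.987800 − 1)×1000 = -12.200 permil
δ_B = (0.0105490/0.0111800 − 1)×1000 = (0.943560 − 1)×1000 = -56.440 permil
f_A = (δ_mix − δ_B)/(δ_A − δ_B) = (-46.4 − (-56.440))/(-12.200 − (-56.440))
f_A = 10.040 / 44.240 = 0.2269

0.227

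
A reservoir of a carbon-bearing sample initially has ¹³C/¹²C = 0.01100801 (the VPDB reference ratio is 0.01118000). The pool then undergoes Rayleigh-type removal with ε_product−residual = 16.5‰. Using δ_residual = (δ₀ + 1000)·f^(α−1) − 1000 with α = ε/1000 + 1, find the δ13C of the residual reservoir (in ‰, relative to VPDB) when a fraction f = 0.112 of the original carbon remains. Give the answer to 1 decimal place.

δ₀ = (0.01100801/0.01118000 − 1)×1000 = (0.984616 − 1)×1000 = -15.384‰
α − 1 = ε/1000 = 0.0165
f^(α−1) = 0.112^(0.0165) = 0.964522
δ_res = (-15.384 + 1000) × 0.964522 − 1000 = 949.684 − 1000 = -50.32‰

-50.3‰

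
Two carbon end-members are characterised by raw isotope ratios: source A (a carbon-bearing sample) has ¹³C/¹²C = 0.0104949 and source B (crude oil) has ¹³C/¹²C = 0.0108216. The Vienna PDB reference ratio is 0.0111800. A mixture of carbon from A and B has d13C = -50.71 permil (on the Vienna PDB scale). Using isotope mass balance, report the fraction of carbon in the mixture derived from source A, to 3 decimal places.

δ_A = (0.0104949/0.0111800 − 1)×1000 = (0.938721 − 1)×1000 = -61.279 permil
δ_B = (0.0108216/0.0111800 − 1)×1000 = (0.967943 − 1)×1000 = -32.057 permil
f_A = (δ_mix − δ_B)/(δ_A − δ_B) = (-50.71 − (-32.057))/(-61.279 − (-32.057))
f_A = -18.653 / -29.222 = 0.6383

0.638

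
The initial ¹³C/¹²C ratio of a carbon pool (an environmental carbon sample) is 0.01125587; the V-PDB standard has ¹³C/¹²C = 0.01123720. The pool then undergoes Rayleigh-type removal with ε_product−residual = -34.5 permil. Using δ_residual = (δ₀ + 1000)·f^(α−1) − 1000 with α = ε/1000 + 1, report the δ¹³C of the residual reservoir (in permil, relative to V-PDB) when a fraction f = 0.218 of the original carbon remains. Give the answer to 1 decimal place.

55.7 permil

δ₀ = (0.01125587/0.01123720 − 1)×1000 = (1.001661 − 1)×1000 = 1.661 permil
α − 1 = ε/1000 = -0.0345
f^(α−1) = 0.218^(-0.0345) = 1.053958
δ_res = (1.661 + 1000) × 1.053958 − 1000 = 1055.709 − 1000 = 55.71 permil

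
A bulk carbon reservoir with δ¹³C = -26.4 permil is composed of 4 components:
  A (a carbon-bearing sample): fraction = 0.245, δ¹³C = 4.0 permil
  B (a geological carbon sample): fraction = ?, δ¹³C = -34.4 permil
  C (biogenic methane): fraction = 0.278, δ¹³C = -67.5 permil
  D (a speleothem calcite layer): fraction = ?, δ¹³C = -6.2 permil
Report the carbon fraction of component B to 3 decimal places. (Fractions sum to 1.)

0.201

Let f_B and f_D be the unknown fractions; fractions sum to 1 so f_B + f_D = 0.477.
Mass balance: Σ fᵢ·δᵢ = δ_bulk ⇒ f_B·(-34.4) + f_D·(-6.2) = -26.4 − (-17.785) = -8.615
Substitute f_D = 0.477 − f_B:
f_B·(-34.4 − -6.2) = -8.615 − 0.477×(-6.2) = -5.658
f_B = -5.658 / -28.2 = 0.2006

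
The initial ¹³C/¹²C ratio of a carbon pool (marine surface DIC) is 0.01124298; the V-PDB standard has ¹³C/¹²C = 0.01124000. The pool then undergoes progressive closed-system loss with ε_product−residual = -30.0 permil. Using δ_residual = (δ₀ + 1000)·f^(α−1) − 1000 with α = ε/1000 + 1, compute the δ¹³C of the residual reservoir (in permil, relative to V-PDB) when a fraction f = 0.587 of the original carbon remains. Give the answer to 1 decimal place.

δ₀ = (0.01124298/0.01124000 − 1)×1000 = (1.000265 − 1)×1000 = 0.265 permil
α − 1 = ε/1000 = -0.0300
f^(α−1) = 0.587^(-0.0300) = 1.016110
δ_res = (0.265 + 1000) × 1.016110 − 1000 = 1016.380 − 1000 = 16.38 permil

16.4 permil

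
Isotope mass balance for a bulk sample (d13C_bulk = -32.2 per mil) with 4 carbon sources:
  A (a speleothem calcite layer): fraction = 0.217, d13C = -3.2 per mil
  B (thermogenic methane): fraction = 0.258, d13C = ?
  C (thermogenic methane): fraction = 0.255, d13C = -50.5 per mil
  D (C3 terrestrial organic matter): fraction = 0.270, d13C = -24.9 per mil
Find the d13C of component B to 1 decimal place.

-46.1 per mil

Isotope mass balance: δ_bulk = Σ fᵢ·δᵢ.
-32.2 = 0.217×(-3.2) + 0.258×δ_B + 0.255×(-50.5) + 0.270×(-24.9)
0.258·δ_B = -32.2 − (-20.295) = -11.905
δ_B = -11.905 / 0.258 = -46.14 per mil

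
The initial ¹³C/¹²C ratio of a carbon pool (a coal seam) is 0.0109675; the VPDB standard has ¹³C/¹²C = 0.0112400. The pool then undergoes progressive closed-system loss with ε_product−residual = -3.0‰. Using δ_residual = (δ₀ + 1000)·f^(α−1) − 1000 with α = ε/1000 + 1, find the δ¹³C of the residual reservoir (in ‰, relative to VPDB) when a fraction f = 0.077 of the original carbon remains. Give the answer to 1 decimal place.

-16.7‰

δ₀ = (0.0109675/0.0112400 − 1)×1000 = (0.975756 − 1)×1000 = -24.244‰
α − 1 = ε/1000 = -0.0030
f^(α−1) = 0.077^(-0.0030) = 1.007722
δ_res = (-24.244 + 1000) × 1.007722 − 1000 = 983.291 − 1000 = -16.71‰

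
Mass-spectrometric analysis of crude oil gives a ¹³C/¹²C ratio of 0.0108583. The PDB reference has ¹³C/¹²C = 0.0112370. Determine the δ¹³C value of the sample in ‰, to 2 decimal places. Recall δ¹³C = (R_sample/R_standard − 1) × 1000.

δ¹³C = (R_sample / R_standard − 1) × 1000
R_sample / R_standard = 0.0108583 / 0.0112370 = 0.966299
δ¹³C = (0.966299 − 1) × 1000 = -33.701‰

-33.70‰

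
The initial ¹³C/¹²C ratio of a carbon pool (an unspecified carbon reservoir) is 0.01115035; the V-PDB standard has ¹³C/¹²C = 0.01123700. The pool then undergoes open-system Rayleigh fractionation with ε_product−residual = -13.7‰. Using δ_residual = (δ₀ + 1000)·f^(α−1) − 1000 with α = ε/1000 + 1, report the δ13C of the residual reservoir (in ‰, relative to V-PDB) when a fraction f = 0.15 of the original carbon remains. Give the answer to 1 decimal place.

δ₀ = (0.01115035/0.01123700 − 1)×1000 = (0.992289 − 1)×1000 = -7.711‰
α − 1 = ε/1000 = -0.0137
f^(α−1) = 0.15^(-0.0137) = 1.026331
δ_res = (-7.711 + 1000) × 1.026331 − 1000 = 1018.417 − 1000 = 18.42‰

18.4‰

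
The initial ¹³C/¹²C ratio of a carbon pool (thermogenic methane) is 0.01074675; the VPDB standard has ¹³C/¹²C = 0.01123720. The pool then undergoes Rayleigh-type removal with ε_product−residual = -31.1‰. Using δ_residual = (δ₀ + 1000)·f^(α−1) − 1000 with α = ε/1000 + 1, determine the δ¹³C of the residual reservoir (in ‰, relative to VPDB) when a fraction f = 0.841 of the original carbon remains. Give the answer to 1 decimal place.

-38.5‰

δ₀ = (0.01074675/0.01123720 − 1)×1000 = (0.956355 − 1)×1000 = -43.645‰
α − 1 = ε/1000 = -0.0311
f^(α−1) = 0.841^(-0.0311) = 1.005400
δ_res = (-43.645 + 1000) × 1.005400 − 1000 = 961.519 − 1000 = -38.48‰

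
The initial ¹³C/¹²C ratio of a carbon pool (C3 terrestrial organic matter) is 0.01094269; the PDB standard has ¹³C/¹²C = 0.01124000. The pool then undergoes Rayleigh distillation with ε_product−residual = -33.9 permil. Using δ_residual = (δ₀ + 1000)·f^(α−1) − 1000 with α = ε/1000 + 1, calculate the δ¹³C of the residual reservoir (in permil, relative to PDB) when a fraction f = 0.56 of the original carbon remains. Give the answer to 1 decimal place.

δ₀ = (0.01094269/0.01124000 − 1)×1000 = (0.973549 − 1)×1000 = -26.451 permil
α − 1 = ε/1000 = -0.0339
f^(α−1) = 0.56^(-0.0339) = 1.019850
δ_res = (-26.451 + 1000) × 1.019850 − 1000 = 992.874 − 1000 = -7.13 permil

-7.1 permil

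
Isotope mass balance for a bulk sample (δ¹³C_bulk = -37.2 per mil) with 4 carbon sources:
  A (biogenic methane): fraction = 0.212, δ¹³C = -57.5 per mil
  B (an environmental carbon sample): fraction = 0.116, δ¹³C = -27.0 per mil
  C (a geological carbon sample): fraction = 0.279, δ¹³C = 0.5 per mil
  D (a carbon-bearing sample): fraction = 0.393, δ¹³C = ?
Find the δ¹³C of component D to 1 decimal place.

-56.0 per mil

Isotope mass balance: δ_bulk = Σ fᵢ·δᵢ.
-37.2 = 0.212×(-57.5) + 0.116×(-27.0) + 0.279×(0.5) + 0.393×δ_D
0.393·δ_D = -37.2 − (-15.182) = -22.018
δ_D = -22.018 / 0.393 = -56.02 per mil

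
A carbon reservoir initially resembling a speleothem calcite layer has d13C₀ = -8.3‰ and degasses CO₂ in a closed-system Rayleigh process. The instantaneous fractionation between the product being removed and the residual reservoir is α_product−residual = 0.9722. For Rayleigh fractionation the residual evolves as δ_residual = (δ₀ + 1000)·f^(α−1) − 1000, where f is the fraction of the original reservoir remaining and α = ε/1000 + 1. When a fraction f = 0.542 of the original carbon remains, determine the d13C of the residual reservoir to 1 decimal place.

8.7‰

Rayleigh residual: δ_res = (δ₀ + 1000)·f^(α−1) − 1000
α − 1 = -0.02780
f^(α−1) = 0.542^(-0.02780) = 1.017173
δ_res = (-8.3 + 1000) × 1.017173 − 1000 = 1008.730 − 1000 = 8.73‰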